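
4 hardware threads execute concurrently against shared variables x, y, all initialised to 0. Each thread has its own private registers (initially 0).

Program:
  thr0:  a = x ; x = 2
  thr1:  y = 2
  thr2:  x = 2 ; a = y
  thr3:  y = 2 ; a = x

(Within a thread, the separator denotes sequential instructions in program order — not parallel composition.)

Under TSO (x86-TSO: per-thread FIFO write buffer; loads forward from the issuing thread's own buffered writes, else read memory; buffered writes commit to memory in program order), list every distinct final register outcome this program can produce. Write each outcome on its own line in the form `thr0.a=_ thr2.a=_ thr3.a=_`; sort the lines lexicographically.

thr0.a=0 thr2.a=0 thr3.a=0
thr0.a=0 thr2.a=0 thr3.a=2
thr0.a=0 thr2.a=2 thr3.a=0
thr0.a=0 thr2.a=2 thr3.a=2
thr0.a=2 thr2.a=0 thr3.a=0
thr0.a=2 thr2.a=0 thr3.a=2
thr0.a=2 thr2.a=2 thr3.a=0
thr0.a=2 thr2.a=2 thr3.a=2

outcome vector order: (thr0.a,thr2.a,thr3.a)
|TSO outcomes| = 8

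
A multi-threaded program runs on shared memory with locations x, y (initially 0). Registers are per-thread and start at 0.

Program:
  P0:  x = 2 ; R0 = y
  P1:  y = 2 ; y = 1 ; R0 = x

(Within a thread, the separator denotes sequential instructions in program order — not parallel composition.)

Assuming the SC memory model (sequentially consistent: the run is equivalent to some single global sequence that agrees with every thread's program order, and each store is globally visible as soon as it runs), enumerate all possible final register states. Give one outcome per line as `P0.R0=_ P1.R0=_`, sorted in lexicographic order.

P0.R0=0 P1.R0=2
P0.R0=1 P1.R0=0
P0.R0=1 P1.R0=2
P0.R0=2 P1.R0=2

outcome vector order: (P0.R0,P1.R0)
|SC outcomes| = 4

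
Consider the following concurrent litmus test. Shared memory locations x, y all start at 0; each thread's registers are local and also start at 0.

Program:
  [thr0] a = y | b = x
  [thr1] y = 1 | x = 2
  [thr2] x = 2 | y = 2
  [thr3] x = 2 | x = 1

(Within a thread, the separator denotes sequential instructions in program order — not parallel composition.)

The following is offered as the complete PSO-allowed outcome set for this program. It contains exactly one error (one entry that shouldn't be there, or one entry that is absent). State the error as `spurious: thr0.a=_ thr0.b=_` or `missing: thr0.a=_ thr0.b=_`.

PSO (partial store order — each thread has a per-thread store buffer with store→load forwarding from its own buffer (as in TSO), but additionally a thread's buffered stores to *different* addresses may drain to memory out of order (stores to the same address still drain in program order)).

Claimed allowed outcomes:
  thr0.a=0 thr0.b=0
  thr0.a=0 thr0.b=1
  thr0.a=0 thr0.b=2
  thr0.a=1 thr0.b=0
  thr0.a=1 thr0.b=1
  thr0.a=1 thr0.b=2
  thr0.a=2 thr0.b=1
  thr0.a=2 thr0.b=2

outcome vector order: (thr0.a,thr0.b)
PSO: 9 outcomes — {(0,0), (0,1), (0,2), (1,0), (1,1), (1,2), (2,0), (2,1), (2,2)}
PSO∖claimed = {(2,0)}

missing: thr0.a=2 thr0.b=0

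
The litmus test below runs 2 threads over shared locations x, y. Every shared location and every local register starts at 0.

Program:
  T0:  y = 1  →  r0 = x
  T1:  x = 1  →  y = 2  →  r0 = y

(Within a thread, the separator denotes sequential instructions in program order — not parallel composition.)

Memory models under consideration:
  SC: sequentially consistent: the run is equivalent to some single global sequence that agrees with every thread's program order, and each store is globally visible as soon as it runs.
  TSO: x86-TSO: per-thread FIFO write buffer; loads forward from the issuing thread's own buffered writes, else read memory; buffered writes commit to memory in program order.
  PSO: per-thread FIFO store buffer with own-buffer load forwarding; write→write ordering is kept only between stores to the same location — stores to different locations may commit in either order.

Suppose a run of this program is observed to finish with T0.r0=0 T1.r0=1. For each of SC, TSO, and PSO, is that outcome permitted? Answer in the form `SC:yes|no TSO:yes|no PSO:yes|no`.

SC:no TSO:yes PSO:yes

outcome vector order: (T0.r0,T1.r0)
SC: 3 outcomes — {02; 11; 12}
TSO: 4 outcomes — {01; 02; 11; 12}
PSO: 4 outcomes — {01; 02; 11; 12}
target 01 ∈ {TSO,PSO}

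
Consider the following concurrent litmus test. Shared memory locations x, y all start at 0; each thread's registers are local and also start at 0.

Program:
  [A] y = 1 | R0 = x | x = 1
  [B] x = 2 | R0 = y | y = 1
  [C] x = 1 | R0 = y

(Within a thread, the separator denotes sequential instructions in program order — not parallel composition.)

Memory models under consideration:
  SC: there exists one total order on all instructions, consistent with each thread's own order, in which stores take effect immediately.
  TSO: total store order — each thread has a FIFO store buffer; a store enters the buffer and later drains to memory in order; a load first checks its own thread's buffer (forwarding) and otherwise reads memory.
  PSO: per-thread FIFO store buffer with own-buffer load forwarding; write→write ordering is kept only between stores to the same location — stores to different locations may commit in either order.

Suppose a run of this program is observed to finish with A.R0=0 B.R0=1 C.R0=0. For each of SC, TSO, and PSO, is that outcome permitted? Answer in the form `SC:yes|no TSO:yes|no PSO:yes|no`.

SC:no TSO:yes PSO:yes

outcome vector order: (A.R0,B.R0,C.R0)
[SC] allowed = {<0 1 1> <1 0 0> <1 0 1> <1 1 0> <1 1 1> <2 0 0> <2 0 1> <2 1 0> <2 1 1>}
[TSO] allowed = {<0 0 0> <0 0 1> <0 1 0> <0 1 1> <1 0 0> <1 0 1> <1 1 0> <1 1 1> <2 0 0> <2 0 1> <2 1 0> <2 1 1>}
[PSO] allowed = {<0 0 0> <0 0 1> <0 1 0> <0 1 1> <1 0 0> <1 0 1> <1 1 0> <1 1 1> <2 0 0> <2 0 1> <2 1 0> <2 1 1>}
target <0 1 0> ∈ {TSO,PSO}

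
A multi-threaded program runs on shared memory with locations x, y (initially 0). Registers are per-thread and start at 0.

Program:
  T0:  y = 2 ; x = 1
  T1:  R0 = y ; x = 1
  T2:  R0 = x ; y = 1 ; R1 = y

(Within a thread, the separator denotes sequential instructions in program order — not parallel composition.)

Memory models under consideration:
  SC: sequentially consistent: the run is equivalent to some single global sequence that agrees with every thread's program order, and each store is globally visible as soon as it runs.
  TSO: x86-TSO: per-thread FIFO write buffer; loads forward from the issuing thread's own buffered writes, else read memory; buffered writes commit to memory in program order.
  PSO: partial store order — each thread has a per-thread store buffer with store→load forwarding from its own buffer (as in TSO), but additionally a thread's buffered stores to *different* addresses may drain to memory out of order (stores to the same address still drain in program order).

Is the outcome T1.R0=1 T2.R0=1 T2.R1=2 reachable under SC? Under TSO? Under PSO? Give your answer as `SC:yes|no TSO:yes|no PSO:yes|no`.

SC:no TSO:no PSO:yes

outcome vector order: (T1.R0,T2.R0,T2.R1)
SC: 10 outcomes — {(0,0,1) (0,0,2) (0,1,1) (0,1,2) (1,0,1) (1,0,2) (1,1,1) (2,0,1) (2,0,2) (2,1,1)}
TSO: 10 outcomes — {(0,0,1) (0,0,2) (0,1,1) (0,1,2) (1,0,1) (1,0,2) (1,1,1) (2,0,1) (2,0,2) (2,1,1)}
PSO: 12 outcomes — {(0,0,1) (0,0,2) (0,1,1) (0,1,2) (1,0,1) (1,0,2) (1,1,1) (1,1,2) (2,0,1) (2,0,2) (2,1,1) (2,1,2)}
target (1,1,2) ∈ {PSO}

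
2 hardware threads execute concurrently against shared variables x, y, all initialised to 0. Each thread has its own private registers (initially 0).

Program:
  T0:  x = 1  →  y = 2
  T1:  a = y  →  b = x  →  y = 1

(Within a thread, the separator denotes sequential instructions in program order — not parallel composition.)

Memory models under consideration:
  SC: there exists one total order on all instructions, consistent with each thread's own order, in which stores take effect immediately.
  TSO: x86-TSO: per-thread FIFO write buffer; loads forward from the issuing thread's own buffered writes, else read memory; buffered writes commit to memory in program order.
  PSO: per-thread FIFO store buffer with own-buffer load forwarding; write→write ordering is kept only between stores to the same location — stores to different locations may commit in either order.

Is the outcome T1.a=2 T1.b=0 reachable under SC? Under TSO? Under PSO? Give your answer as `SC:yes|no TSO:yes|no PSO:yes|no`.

SC:no TSO:no PSO:yes

outcome vector order: (T1.a,T1.b)
[SC] allowed = {<0 0>, <0 1>, <2 1>}
[TSO] allowed = {<0 0>, <0 1>, <2 1>}
[PSO] allowed = {<0 0>, <0 1>, <2 0>, <2 1>}
target <2 0> ∈ {PSO}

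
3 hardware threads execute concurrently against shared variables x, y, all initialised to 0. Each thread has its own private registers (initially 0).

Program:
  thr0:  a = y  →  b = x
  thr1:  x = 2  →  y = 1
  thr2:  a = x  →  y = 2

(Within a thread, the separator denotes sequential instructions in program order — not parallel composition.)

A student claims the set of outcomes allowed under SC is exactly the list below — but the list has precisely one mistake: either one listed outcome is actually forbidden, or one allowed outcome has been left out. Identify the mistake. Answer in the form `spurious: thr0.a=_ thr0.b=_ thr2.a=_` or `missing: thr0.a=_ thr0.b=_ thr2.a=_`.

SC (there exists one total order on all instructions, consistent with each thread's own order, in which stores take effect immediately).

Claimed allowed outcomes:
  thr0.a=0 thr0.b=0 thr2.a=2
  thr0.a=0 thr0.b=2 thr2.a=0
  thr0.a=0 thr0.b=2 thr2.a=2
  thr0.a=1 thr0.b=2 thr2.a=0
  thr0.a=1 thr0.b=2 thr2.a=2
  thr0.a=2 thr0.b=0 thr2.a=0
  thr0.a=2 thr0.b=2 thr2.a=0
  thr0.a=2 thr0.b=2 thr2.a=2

missing: thr0.a=0 thr0.b=0 thr2.a=0

outcome vector order: (thr0.a,thr0.b,thr2.a)
under SC → 000 002 020 022 120 122 200 220 222
SC∖claimed = {000}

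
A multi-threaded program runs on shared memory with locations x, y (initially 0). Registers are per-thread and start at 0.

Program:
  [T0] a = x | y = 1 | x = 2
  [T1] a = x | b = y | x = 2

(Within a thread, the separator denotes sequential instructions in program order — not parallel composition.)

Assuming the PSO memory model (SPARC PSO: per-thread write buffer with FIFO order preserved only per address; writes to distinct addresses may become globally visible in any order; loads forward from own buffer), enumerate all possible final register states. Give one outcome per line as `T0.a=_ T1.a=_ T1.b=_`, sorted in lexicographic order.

T0.a=0 T1.a=0 T1.b=0
T0.a=0 T1.a=0 T1.b=1
T0.a=0 T1.a=2 T1.b=0
T0.a=0 T1.a=2 T1.b=1
T0.a=2 T1.a=0 T1.b=0

outcome vector order: (T0.a,T1.a,T1.b)
|PSO outcomes| = 5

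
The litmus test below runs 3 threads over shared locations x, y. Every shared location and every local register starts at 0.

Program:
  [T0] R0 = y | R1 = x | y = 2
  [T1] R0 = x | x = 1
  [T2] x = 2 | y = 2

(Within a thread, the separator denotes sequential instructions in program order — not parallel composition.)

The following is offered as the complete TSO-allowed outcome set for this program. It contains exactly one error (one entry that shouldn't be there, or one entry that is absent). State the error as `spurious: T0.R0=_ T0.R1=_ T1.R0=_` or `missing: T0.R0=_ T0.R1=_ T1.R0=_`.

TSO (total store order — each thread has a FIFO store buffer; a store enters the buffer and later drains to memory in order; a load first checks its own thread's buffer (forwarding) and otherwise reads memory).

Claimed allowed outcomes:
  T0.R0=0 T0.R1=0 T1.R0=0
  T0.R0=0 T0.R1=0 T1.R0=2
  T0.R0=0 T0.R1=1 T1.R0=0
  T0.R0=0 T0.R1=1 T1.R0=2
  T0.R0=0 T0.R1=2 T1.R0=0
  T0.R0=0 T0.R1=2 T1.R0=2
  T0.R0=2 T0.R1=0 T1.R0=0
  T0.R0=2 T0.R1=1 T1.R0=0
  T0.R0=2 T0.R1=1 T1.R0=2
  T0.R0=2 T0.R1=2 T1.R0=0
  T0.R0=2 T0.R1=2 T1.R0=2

spurious: T0.R0=2 T0.R1=0 T1.R0=0

outcome vector order: (T0.R0,T0.R1,T1.R0)
TSO: 10 outcomes — {(0,0,0) (0,0,2) (0,1,0) (0,1,2) (0,2,0) (0,2,2) (2,1,0) (2,1,2) (2,2,0) (2,2,2)}
claimed∖TSO = {(2,0,0)}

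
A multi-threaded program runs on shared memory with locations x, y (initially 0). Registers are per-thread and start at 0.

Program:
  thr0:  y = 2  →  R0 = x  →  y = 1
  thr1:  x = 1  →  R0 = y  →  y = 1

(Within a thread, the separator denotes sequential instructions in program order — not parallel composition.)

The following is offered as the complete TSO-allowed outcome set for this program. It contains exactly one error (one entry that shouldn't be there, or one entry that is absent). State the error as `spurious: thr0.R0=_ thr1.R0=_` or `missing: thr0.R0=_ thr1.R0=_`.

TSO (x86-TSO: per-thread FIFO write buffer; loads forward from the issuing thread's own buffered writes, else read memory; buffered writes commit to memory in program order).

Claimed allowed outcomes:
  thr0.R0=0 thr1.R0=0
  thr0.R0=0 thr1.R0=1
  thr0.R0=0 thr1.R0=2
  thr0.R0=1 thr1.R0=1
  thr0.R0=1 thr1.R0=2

missing: thr0.R0=1 thr1.R0=0

outcome vector order: (thr0.R0,thr1.R0)
[TSO] allowed = {0/0, 0/1, 0/2, 1/0, 1/1, 1/2}
TSO∖claimed = {1/0}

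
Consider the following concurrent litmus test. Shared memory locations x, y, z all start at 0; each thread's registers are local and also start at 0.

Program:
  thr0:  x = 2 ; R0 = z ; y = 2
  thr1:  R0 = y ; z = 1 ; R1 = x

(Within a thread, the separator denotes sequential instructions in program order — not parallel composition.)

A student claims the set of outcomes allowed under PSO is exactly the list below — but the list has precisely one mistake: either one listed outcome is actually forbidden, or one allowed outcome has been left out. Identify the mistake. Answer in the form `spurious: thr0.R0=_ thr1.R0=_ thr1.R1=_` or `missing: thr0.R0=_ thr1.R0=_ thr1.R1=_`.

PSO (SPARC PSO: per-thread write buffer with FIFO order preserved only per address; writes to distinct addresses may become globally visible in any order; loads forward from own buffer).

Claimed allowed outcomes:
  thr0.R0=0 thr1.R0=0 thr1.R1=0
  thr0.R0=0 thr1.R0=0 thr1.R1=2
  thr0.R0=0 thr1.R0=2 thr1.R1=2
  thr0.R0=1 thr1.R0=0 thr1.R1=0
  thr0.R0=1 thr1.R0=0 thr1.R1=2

outcome vector order: (thr0.R0,thr1.R0,thr1.R1)
PSO (6): 000, 002, 020, 022, 100, 102
PSO∖claimed = {020}

missing: thr0.R0=0 thr1.R0=2 thr1.R1=0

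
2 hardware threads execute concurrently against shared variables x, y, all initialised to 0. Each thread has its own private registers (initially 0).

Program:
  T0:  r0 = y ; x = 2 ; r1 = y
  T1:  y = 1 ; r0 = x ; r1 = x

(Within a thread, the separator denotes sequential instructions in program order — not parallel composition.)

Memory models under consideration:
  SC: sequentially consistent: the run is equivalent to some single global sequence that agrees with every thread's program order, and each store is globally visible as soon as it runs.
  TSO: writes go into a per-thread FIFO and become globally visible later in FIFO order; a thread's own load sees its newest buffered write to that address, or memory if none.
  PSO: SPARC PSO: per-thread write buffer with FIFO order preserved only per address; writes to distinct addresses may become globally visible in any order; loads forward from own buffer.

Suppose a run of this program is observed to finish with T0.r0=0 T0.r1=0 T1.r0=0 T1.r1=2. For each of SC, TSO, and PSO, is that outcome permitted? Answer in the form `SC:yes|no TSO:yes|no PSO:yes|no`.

SC:no TSO:yes PSO:yes

outcome vector order: (T0.r0,T0.r1,T1.r0,T1.r1)
under SC → (0,0,2,2) (0,1,0,0) (0,1,0,2) (0,1,2,2) (1,1,0,0) (1,1,0,2) (1,1,2,2)
under TSO → (0,0,0,0) (0,0,0,2) (0,0,2,2) (0,1,0,0) (0,1,0,2) (0,1,2,2) (1,1,0,0) (1,1,0,2) (1,1,2,2)
under PSO → (0,0,0,0) (0,0,0,2) (0,0,2,2) (0,1,0,0) (0,1,0,2) (0,1,2,2) (1,1,0,0) (1,1,0,2) (1,1,2,2)
target (0,0,0,2) ∈ {TSO,PSO}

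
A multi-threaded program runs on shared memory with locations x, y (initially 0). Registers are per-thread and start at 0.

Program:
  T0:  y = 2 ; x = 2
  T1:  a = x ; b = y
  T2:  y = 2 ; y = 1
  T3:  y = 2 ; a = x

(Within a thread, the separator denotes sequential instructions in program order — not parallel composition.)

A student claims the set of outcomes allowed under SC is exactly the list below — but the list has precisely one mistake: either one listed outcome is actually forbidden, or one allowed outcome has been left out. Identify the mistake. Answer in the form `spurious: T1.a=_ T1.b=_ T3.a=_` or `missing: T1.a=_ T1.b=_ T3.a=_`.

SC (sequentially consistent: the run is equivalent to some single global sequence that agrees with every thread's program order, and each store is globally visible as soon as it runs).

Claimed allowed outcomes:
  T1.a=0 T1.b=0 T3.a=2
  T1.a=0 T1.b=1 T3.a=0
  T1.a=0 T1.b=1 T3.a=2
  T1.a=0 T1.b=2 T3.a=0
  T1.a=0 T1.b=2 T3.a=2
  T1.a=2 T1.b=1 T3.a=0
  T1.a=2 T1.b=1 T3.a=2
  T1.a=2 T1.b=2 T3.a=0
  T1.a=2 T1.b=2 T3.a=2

missing: T1.a=0 T1.b=0 T3.a=0

outcome vector order: (T1.a,T1.b,T3.a)
SC: 10 outcomes — {(0,0,0), (0,0,2), (0,1,0), (0,1,2), (0,2,0), (0,2,2), (2,1,0), (2,1,2), (2,2,0), (2,2,2)}
SC∖claimed = {(0,0,0)}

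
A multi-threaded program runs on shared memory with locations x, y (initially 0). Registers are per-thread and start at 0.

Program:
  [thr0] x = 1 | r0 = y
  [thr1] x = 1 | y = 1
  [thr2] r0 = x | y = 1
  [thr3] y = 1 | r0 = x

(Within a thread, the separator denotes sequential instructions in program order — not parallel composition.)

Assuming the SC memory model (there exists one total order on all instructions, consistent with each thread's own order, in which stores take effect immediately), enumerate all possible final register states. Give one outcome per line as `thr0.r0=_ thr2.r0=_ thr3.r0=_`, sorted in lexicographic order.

thr0.r0=0 thr2.r0=0 thr3.r0=1
thr0.r0=0 thr2.r0=1 thr3.r0=1
thr0.r0=1 thr2.r0=0 thr3.r0=0
thr0.r0=1 thr2.r0=0 thr3.r0=1
thr0.r0=1 thr2.r0=1 thr3.r0=0
thr0.r0=1 thr2.r0=1 thr3.r0=1

outcome vector order: (thr0.r0,thr2.r0,thr3.r0)
|SC outcomes| = 6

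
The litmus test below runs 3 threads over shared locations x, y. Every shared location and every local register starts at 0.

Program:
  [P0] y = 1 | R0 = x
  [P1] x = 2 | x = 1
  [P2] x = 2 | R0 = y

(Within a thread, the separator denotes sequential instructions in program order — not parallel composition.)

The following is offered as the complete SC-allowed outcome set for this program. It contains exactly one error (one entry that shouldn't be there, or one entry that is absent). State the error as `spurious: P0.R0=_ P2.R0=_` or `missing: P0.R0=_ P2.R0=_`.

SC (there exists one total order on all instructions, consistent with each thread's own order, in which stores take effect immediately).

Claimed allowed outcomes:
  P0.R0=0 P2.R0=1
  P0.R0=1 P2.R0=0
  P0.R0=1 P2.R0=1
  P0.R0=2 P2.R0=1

missing: P0.R0=2 P2.R0=0

outcome vector order: (P0.R0,P2.R0)
SC (5): <0 1>, <1 0>, <1 1>, <2 0>, <2 1>
SC∖claimed = {<2 0>}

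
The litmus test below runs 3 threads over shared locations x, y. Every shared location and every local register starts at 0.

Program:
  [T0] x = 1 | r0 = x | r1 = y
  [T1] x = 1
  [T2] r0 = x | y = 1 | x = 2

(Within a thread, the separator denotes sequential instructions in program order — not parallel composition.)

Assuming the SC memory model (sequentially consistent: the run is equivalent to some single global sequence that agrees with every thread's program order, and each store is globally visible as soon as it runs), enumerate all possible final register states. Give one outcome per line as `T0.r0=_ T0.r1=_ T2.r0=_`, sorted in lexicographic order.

outcome vector order: (T0.r0,T0.r1,T2.r0)
|SC outcomes| = 6

T0.r0=1 T0.r1=0 T2.r0=0
T0.r0=1 T0.r1=0 T2.r0=1
T0.r0=1 T0.r1=1 T2.r0=0
T0.r0=1 T0.r1=1 T2.r0=1
T0.r0=2 T0.r1=1 T2.r0=0
T0.r0=2 T0.r1=1 T2.r0=1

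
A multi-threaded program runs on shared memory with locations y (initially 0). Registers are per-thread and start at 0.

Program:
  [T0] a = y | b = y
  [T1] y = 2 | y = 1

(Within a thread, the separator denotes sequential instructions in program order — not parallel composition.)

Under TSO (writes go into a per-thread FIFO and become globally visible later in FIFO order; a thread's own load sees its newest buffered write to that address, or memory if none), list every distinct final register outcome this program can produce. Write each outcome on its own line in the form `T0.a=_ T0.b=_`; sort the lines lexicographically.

outcome vector order: (T0.a,T0.b)
|TSO outcomes| = 6

T0.a=0 T0.b=0
T0.a=0 T0.b=1
T0.a=0 T0.b=2
T0.a=1 T0.b=1
T0.a=2 T0.b=1
T0.a=2 T0.b=2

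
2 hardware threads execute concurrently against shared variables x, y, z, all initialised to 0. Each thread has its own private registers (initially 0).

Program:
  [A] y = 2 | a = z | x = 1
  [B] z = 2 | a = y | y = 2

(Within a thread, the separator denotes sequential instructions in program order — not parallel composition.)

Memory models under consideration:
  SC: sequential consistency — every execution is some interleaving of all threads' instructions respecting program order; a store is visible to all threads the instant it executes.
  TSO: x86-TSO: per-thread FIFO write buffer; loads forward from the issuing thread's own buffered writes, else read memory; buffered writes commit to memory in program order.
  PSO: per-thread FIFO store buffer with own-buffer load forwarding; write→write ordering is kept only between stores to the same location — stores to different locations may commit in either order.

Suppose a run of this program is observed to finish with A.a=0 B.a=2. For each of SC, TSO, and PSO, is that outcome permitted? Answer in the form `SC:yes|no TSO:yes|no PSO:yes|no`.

SC:yes TSO:yes PSO:yes

outcome vector order: (A.a,B.a)
under SC → (0,2); (2,0); (2,2)
under TSO → (0,0); (0,2); (2,0); (2,2)
under PSO → (0,0); (0,2); (2,0); (2,2)
target (0,2) ∈ {SC,TSO,PSO}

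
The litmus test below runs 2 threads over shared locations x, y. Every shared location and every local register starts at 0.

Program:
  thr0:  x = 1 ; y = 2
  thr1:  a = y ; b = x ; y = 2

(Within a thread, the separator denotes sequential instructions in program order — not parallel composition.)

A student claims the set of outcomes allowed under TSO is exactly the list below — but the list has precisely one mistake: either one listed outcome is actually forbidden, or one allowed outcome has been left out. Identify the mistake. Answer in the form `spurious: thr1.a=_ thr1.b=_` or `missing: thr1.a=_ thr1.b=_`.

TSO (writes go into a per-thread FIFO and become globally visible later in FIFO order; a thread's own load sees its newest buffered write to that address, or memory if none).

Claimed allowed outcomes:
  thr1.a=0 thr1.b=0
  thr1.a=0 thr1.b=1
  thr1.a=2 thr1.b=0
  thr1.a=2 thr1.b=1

spurious: thr1.a=2 thr1.b=0

outcome vector order: (thr1.a,thr1.b)
TSO: 3 outcomes — {00; 01; 21}
claimed∖TSO = {20}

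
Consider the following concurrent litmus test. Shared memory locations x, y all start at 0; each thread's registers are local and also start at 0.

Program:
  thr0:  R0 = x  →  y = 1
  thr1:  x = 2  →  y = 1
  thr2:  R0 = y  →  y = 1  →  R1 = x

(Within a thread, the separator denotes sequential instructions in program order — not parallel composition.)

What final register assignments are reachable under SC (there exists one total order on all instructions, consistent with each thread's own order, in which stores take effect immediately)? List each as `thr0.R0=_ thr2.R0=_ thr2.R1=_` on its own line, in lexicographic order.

thr0.R0=0 thr2.R0=0 thr2.R1=0
thr0.R0=0 thr2.R0=0 thr2.R1=2
thr0.R0=0 thr2.R0=1 thr2.R1=0
thr0.R0=0 thr2.R0=1 thr2.R1=2
thr0.R0=2 thr2.R0=0 thr2.R1=0
thr0.R0=2 thr2.R0=0 thr2.R1=2
thr0.R0=2 thr2.R0=1 thr2.R1=2

outcome vector order: (thr0.R0,thr2.R0,thr2.R1)
|SC outcomes| = 7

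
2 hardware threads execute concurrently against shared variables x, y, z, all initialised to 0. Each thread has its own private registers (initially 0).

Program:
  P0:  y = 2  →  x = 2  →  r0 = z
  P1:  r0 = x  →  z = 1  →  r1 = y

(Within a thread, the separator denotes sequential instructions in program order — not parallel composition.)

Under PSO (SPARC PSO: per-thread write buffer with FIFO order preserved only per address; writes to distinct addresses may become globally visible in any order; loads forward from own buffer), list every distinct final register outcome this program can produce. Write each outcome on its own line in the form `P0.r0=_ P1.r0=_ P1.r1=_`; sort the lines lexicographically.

outcome vector order: (P0.r0,P1.r0,P1.r1)
|PSO outcomes| = 8

P0.r0=0 P1.r0=0 P1.r1=0
P0.r0=0 P1.r0=0 P1.r1=2
P0.r0=0 P1.r0=2 P1.r1=0
P0.r0=0 P1.r0=2 P1.r1=2
P0.r0=1 P1.r0=0 P1.r1=0
P0.r0=1 P1.r0=0 P1.r1=2
P0.r0=1 P1.r0=2 P1.r1=0
P0.r0=1 P1.r0=2 P1.r1=2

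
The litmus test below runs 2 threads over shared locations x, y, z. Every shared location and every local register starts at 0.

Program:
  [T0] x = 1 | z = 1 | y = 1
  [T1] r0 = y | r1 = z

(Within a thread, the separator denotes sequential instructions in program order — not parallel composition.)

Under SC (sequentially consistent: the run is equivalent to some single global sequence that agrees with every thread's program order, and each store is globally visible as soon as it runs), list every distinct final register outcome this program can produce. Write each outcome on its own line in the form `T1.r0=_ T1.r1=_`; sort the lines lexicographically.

outcome vector order: (T1.r0,T1.r1)
|SC outcomes| = 3

T1.r0=0 T1.r1=0
T1.r0=0 T1.r1=1
T1.r0=1 T1.r1=1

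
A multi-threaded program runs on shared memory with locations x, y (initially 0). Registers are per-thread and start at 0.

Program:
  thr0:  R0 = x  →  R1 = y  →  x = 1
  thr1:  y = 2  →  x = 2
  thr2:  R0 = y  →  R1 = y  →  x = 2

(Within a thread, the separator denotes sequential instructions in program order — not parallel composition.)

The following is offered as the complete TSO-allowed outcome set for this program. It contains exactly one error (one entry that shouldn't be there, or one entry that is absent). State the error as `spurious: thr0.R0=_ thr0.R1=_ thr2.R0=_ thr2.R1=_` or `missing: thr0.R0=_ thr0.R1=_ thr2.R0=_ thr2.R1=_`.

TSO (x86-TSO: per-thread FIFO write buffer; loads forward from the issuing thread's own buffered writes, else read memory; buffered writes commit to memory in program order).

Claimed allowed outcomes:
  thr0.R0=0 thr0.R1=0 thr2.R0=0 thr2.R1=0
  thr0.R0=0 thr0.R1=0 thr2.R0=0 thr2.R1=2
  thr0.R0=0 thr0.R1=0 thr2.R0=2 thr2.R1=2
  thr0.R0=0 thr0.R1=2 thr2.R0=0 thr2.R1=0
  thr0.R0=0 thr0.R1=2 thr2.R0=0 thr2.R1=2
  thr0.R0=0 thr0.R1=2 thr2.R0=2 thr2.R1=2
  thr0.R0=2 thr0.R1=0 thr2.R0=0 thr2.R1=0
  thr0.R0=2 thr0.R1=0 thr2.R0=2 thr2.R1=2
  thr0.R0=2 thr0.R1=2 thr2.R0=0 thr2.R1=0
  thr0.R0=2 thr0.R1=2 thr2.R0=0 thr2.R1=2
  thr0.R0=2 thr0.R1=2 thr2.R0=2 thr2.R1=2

spurious: thr0.R0=2 thr0.R1=0 thr2.R0=2 thr2.R1=2

outcome vector order: (thr0.R0,thr0.R1,thr2.R0,thr2.R1)
under TSO → 0000; 0002; 0022; 0200; 0202; 0222; 2000; 2200; 2202; 2222
claimed∖TSO = {2022}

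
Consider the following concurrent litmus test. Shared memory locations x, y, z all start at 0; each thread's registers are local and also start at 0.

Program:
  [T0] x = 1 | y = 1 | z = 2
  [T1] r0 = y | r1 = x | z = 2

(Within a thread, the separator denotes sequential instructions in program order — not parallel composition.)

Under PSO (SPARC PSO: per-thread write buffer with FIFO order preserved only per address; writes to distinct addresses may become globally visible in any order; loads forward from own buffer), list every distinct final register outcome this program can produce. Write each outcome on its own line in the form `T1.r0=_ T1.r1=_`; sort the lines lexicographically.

T1.r0=0 T1.r1=0
T1.r0=0 T1.r1=1
T1.r0=1 T1.r1=0
T1.r0=1 T1.r1=1

outcome vector order: (T1.r0,T1.r1)
|PSO outcomes| = 4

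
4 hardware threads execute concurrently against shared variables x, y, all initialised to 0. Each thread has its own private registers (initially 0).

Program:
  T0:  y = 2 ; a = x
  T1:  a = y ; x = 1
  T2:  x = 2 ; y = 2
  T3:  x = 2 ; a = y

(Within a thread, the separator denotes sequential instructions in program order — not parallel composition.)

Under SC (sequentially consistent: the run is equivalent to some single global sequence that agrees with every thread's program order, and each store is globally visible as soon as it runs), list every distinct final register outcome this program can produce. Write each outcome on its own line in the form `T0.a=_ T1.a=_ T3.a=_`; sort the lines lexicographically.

outcome vector order: (T0.a,T1.a,T3.a)
|SC outcomes| = 10

T0.a=0 T1.a=0 T3.a=2
T0.a=0 T1.a=2 T3.a=2
T0.a=1 T1.a=0 T3.a=0
T0.a=1 T1.a=0 T3.a=2
T0.a=1 T1.a=2 T3.a=0
T0.a=1 T1.a=2 T3.a=2
T0.a=2 T1.a=0 T3.a=0
T0.a=2 T1.a=0 T3.a=2
T0.a=2 T1.a=2 T3.a=0
T0.a=2 T1.a=2 T3.a=2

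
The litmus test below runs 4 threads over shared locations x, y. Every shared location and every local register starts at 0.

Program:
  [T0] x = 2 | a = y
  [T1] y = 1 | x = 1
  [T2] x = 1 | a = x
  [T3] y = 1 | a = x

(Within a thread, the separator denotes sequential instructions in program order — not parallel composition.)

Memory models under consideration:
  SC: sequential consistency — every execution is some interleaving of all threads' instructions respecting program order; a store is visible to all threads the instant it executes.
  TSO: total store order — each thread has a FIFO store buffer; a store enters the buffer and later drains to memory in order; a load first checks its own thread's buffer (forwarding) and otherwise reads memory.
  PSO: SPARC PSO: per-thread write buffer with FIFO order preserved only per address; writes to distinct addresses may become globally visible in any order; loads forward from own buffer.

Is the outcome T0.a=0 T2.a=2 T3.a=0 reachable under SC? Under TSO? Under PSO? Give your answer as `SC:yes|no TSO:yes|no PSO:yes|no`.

SC:no TSO:yes PSO:yes

outcome vector order: (T0.a,T2.a,T3.a)
SC: 10 outcomes — {<0 1 1> <0 1 2> <0 2 1> <0 2 2> <1 1 0> <1 1 1> <1 1 2> <1 2 0> <1 2 1> <1 2 2>}
TSO: 12 outcomes — {<0 1 0> <0 1 1> <0 1 2> <0 2 0> <0 2 1> <0 2 2> <1 1 0> <1 1 1> <1 1 2> <1 2 0> <1 2 1> <1 2 2>}
PSO: 12 outcomes — {<0 1 0> <0 1 1> <0 1 2> <0 2 0> <0 2 1> <0 2 2> <1 1 0> <1 1 1> <1 1 2> <1 2 0> <1 2 1> <1 2 2>}
target <0 2 0> ∈ {TSO,PSO}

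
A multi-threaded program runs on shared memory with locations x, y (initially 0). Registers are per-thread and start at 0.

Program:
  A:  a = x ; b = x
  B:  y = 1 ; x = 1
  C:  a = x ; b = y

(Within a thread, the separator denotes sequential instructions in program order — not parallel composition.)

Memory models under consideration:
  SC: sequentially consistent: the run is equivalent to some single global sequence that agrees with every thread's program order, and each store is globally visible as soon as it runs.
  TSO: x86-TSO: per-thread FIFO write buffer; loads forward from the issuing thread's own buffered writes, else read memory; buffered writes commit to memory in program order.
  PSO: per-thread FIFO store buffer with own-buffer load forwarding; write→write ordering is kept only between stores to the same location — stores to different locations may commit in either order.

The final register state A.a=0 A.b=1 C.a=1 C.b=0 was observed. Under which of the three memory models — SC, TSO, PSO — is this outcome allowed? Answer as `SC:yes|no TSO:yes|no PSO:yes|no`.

outcome vector order: (A.a,A.b,C.a,C.b)
SC (9): 0000 0001 0011 0100 0101 0111 1100 1101 1111
TSO (9): 0000 0001 0011 0100 0101 0111 1100 1101 1111
PSO (12): 0000 0001 0010 0011 0100 0101 0110 0111 1100 1101 1110 1111
target 0110 ∈ {PSO}

SC:no TSO:no PSO:yes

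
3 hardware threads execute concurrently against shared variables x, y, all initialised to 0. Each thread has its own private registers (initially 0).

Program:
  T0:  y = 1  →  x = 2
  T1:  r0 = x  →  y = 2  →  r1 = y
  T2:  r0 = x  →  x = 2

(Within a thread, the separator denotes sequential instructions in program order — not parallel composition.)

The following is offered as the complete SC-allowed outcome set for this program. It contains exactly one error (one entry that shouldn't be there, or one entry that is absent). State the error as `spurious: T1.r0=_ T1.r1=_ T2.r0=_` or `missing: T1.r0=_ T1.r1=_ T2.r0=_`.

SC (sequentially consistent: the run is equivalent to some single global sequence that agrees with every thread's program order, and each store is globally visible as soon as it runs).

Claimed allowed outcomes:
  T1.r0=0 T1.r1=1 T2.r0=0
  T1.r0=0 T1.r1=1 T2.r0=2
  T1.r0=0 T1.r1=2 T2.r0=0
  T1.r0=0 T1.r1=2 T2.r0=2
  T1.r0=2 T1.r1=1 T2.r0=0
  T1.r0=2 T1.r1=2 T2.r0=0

missing: T1.r0=2 T1.r1=2 T2.r0=2

outcome vector order: (T1.r0,T1.r1,T2.r0)
under SC → 0/1/0, 0/1/2, 0/2/0, 0/2/2, 2/1/0, 2/2/0, 2/2/2
SC∖claimed = {2/2/2}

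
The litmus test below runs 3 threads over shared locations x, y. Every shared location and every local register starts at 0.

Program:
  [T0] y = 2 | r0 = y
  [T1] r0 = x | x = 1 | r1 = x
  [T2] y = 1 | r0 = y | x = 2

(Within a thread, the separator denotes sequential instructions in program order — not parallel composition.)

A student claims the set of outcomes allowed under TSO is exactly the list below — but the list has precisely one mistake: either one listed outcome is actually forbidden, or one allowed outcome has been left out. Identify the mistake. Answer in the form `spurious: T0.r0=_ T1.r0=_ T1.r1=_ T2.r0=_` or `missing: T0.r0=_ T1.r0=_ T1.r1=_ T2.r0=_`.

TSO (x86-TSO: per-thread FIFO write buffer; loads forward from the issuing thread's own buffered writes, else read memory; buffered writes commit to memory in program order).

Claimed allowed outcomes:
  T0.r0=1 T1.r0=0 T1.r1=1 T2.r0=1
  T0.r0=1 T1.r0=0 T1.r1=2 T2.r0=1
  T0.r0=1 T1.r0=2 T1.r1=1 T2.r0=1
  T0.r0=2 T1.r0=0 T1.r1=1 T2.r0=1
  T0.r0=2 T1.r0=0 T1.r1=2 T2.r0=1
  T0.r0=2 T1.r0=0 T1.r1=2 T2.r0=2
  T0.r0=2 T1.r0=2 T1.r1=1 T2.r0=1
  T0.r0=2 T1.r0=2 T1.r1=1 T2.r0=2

missing: T0.r0=2 T1.r0=0 T1.r1=1 T2.r0=2

outcome vector order: (T0.r0,T1.r0,T1.r1,T2.r0)
TSO (9): 1/0/1/1 1/0/2/1 1/2/1/1 2/0/1/1 2/0/1/2 2/0/2/1 2/0/2/2 2/2/1/1 2/2/1/2
TSO∖claimed = {2/0/1/2}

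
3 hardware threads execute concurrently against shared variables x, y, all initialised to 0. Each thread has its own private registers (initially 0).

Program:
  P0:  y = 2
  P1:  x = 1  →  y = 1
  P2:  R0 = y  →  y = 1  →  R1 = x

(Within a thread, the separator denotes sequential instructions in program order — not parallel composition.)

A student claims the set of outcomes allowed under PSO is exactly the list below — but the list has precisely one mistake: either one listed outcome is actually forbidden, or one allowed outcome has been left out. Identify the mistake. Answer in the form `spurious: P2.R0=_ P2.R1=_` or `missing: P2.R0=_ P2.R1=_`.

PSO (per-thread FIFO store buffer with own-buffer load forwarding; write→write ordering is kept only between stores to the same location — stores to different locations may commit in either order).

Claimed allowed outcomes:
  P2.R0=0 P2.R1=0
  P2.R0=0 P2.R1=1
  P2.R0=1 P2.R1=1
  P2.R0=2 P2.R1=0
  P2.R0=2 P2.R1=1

missing: P2.R0=1 P2.R1=0

outcome vector order: (P2.R0,P2.R1)
PSO: 6 outcomes — {(0,0) (0,1) (1,0) (1,1) (2,0) (2,1)}
PSO∖claimed = {(1,0)}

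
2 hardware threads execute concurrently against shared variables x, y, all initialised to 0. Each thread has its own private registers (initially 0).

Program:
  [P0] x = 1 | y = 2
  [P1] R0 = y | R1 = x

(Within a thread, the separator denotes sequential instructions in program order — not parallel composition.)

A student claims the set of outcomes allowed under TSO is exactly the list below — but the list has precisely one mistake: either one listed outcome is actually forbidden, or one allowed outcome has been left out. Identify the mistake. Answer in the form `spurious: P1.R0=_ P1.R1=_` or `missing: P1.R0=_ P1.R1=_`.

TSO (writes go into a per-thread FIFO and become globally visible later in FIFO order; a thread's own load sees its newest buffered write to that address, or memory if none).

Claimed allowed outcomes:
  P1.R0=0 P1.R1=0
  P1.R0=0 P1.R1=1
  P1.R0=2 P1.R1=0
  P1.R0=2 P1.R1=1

outcome vector order: (P1.R0,P1.R1)
under TSO → 00, 01, 21
claimed∖TSO = {20}

spurious: P1.R0=2 P1.R1=0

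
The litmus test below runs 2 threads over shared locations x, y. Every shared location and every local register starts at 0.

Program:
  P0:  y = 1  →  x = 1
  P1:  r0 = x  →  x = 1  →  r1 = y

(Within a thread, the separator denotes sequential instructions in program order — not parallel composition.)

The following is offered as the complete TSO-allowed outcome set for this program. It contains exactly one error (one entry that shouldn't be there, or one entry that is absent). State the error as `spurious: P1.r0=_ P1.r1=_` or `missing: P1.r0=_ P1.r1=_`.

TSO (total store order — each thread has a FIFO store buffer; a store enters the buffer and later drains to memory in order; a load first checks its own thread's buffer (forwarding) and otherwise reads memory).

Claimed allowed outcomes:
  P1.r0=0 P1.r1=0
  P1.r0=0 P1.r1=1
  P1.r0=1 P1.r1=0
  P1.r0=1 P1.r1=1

outcome vector order: (P1.r0,P1.r1)
[TSO] allowed = {<0 0> <0 1> <1 1>}
claimed∖TSO = {<1 0>}

spurious: P1.r0=1 P1.r1=0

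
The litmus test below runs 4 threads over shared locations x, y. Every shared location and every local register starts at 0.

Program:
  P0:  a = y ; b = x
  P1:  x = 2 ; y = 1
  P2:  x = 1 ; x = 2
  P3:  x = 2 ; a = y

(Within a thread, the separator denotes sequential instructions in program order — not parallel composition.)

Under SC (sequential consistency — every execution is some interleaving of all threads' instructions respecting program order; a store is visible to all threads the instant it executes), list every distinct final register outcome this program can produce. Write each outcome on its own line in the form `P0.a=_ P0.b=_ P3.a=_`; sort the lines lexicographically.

outcome vector order: (P0.a,P0.b,P3.a)
|SC outcomes| = 10

P0.a=0 P0.b=0 P3.a=0
P0.a=0 P0.b=0 P3.a=1
P0.a=0 P0.b=1 P3.a=0
P0.a=0 P0.b=1 P3.a=1
P0.a=0 P0.b=2 P3.a=0
P0.a=0 P0.b=2 P3.a=1
P0.a=1 P0.b=1 P3.a=0
P0.a=1 P0.b=1 P3.a=1
P0.a=1 P0.b=2 P3.a=0
P0.a=1 P0.b=2 P3.a=1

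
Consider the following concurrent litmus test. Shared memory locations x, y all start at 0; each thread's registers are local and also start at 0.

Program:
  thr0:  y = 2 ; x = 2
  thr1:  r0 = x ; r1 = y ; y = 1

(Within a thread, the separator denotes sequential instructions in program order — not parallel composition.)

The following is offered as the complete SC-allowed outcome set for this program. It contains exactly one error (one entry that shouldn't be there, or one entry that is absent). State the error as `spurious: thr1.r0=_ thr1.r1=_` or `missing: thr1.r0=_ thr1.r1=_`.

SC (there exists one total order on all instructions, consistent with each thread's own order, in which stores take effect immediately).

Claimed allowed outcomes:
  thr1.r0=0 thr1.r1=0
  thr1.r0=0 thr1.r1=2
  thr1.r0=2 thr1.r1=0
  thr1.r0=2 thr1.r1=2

spurious: thr1.r0=2 thr1.r1=0

outcome vector order: (thr1.r0,thr1.r1)
under SC → (0,0), (0,2), (2,2)
claimed∖SC = {(2,0)}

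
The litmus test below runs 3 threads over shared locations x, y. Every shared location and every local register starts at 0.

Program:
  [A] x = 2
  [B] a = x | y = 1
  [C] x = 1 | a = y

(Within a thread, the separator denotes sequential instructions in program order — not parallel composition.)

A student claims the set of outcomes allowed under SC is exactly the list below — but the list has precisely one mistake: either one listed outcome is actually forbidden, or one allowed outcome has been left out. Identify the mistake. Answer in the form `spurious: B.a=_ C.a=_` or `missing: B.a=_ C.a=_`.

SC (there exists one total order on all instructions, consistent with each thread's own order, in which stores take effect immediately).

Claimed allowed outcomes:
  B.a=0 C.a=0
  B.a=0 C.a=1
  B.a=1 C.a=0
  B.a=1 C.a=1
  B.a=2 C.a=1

outcome vector order: (B.a,C.a)
SC: 6 outcomes — {(0,0); (0,1); (1,0); (1,1); (2,0); (2,1)}
SC∖claimed = {(2,0)}

missing: B.a=2 C.a=0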